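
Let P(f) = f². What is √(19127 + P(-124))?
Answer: √34503 ≈ 185.75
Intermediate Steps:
√(19127 + P(-124)) = √(19127 + (-124)²) = √(19127 + 15376) = √34503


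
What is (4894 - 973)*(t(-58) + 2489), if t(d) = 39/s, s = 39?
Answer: 9763290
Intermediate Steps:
t(d) = 1 (t(d) = 39/39 = 39*(1/39) = 1)
(4894 - 973)*(t(-58) + 2489) = (4894 - 973)*(1 + 2489) = 3921*2490 = 9763290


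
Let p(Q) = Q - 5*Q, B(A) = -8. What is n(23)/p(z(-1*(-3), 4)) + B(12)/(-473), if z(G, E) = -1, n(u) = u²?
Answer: 250249/1892 ≈ 132.27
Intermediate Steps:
p(Q) = -4*Q
n(23)/p(z(-1*(-3), 4)) + B(12)/(-473) = 23²/((-4*(-1))) - 8/(-473) = 529/4 - 8*(-1/473) = 529*(¼) + 8/473 = 529/4 + 8/473 = 250249/1892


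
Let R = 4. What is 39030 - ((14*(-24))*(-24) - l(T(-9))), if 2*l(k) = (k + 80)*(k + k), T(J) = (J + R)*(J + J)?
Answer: 46266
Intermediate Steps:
T(J) = 2*J*(4 + J) (T(J) = (J + 4)*(J + J) = (4 + J)*(2*J) = 2*J*(4 + J))
l(k) = k*(80 + k) (l(k) = ((k + 80)*(k + k))/2 = ((80 + k)*(2*k))/2 = (2*k*(80 + k))/2 = k*(80 + k))
39030 - ((14*(-24))*(-24) - l(T(-9))) = 39030 - ((14*(-24))*(-24) - 2*(-9)*(4 - 9)*(80 + 2*(-9)*(4 - 9))) = 39030 - (-336*(-24) - 2*(-9)*(-5)*(80 + 2*(-9)*(-5))) = 39030 - (8064 - 90*(80 + 90)) = 39030 - (8064 - 90*170) = 39030 - (8064 - 1*15300) = 39030 - (8064 - 15300) = 39030 - 1*(-7236) = 39030 + 7236 = 46266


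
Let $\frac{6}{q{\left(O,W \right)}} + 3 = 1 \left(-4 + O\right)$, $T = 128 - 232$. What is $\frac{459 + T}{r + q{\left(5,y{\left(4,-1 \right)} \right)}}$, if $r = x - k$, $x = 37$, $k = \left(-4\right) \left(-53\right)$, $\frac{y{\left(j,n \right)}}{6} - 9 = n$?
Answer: $- \frac{355}{178} \approx -1.9944$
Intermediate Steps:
$y{\left(j,n \right)} = 54 + 6 n$
$k = 212$
$T = -104$
$q{\left(O,W \right)} = \frac{6}{-7 + O}$ ($q{\left(O,W \right)} = \frac{6}{-3 + 1 \left(-4 + O\right)} = \frac{6}{-3 + \left(-4 + O\right)} = \frac{6}{-7 + O}$)
$r = -175$ ($r = 37 - 212 = -175$)
$\frac{459 + T}{r + q{\left(5,y{\left(4,-1 \right)} \right)}} = \frac{459 - 104}{-175 + \frac{6}{-7 + 5}} = \frac{355}{-175 + \frac{6}{-2}} = \frac{355}{-175 + 6 \left(- \frac{1}{2}\right)} = \frac{355}{-175 - 3} = \frac{355}{-178} = 355 \left(- \frac{1}{178}\right) = - \frac{355}{178}$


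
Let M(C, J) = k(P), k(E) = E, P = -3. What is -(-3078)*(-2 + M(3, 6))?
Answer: -15390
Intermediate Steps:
M(C, J) = -3
-(-3078)*(-2 + M(3, 6)) = -(-3078)*(-2 - 3) = -(-3078)*(-5) = -1539*10 = -15390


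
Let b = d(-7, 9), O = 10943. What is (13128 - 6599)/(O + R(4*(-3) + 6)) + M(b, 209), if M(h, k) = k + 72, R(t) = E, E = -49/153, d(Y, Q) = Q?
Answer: 471457567/1674230 ≈ 281.60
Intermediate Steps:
b = 9
E = -49/153 (E = -49*1/153 = -49/153 ≈ -0.32026)
R(t) = -49/153
M(h, k) = 72 + k
(13128 - 6599)/(O + R(4*(-3) + 6)) + M(b, 209) = (13128 - 6599)/(10943 - 49/153) + (72 + 209) = 6529/(1674230/153) + 281 = 6529*(153/1674230) + 281 = 998937/1674230 + 281 = 471457567/1674230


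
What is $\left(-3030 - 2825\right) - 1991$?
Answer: $-7846$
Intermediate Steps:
$\left(-3030 - 2825\right) - 1991 = -5855 - 1991 = -7846$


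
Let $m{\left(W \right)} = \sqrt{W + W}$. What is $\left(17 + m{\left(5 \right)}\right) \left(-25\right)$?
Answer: $-425 - 25 \sqrt{10} \approx -504.06$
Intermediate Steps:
$m{\left(W \right)} = \sqrt{2} \sqrt{W}$ ($m{\left(W \right)} = \sqrt{2 W} = \sqrt{2} \sqrt{W}$)
$\left(17 + m{\left(5 \right)}\right) \left(-25\right) = \left(17 + \sqrt{2} \sqrt{5}\right) \left(-25\right) = \left(17 + \sqrt{10}\right) \left(-25\right) = -425 - 25 \sqrt{10}$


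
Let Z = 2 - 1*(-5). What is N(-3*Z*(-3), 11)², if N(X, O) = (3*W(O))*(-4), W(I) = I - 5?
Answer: 5184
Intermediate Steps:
Z = 7 (Z = 2 + 5 = 7)
W(I) = -5 + I
N(X, O) = 60 - 12*O (N(X, O) = (3*(-5 + O))*(-4) = (-15 + 3*O)*(-4) = 60 - 12*O)
N(-3*Z*(-3), 11)² = (60 - 12*11)² = (60 - 132)² = (-72)² = 5184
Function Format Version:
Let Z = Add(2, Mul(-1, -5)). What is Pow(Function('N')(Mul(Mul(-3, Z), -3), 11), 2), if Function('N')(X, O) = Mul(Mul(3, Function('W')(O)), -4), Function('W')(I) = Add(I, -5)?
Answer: 5184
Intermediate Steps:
Z = 7 (Z = Add(2, 5) = 7)
Function('W')(I) = Add(-5, I)
Function('N')(X, O) = Add(60, Mul(-12, O)) (Function('N')(X, O) = Mul(Mul(3, Add(-5, O)), -4) = Mul(Add(-15, Mul(3, O)), -4) = Add(60, Mul(-12, O)))
Pow(Function('N')(Mul(Mul(-3, Z), -3), 11), 2) = Pow(Add(60, Mul(-12, 11)), 2) = Pow(Add(60, -132), 2) = Pow(-72, 2) = 5184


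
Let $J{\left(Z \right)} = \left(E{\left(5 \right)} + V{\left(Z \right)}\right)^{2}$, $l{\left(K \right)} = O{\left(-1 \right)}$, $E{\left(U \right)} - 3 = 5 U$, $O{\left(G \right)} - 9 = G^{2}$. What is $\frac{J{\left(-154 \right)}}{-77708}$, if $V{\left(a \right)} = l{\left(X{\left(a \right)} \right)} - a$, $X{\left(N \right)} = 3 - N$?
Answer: $- \frac{9216}{19427} \approx -0.47439$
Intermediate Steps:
$O{\left(G \right)} = 9 + G^{2}$
$E{\left(U \right)} = 3 + 5 U$
$l{\left(K \right)} = 10$ ($l{\left(K \right)} = 9 + \left(-1\right)^{2} = 9 + 1 = 10$)
$V{\left(a \right)} = 10 - a$
$J{\left(Z \right)} = \left(38 - Z\right)^{2}$ ($J{\left(Z \right)} = \left(\left(3 + 5 \cdot 5\right) - \left(-10 + Z\right)\right)^{2} = \left(\left(3 + 25\right) - \left(-10 + Z\right)\right)^{2} = \left(28 - \left(-10 + Z\right)\right)^{2} = \left(38 - Z\right)^{2}$)
$\frac{J{\left(-154 \right)}}{-77708} = \frac{\left(-38 - 154\right)^{2}}{-77708} = \left(-192\right)^{2} \left(- \frac{1}{77708}\right) = 36864 \left(- \frac{1}{77708}\right) = - \frac{9216}{19427}$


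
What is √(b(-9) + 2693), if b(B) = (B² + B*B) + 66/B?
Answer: √25629/3 ≈ 53.364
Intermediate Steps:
b(B) = 2*B² + 66/B (b(B) = (B² + B²) + 66/B = 2*B² + 66/B)
√(b(-9) + 2693) = √(2*(33 + (-9)³)/(-9) + 2693) = √(2*(-⅑)*(33 - 729) + 2693) = √(2*(-⅑)*(-696) + 2693) = √(464/3 + 2693) = √(8543/3) = √25629/3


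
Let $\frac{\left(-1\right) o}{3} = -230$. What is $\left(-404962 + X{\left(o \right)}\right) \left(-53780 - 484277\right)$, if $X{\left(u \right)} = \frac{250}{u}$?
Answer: $\frac{15034578628121}{69} \approx 2.1789 \cdot 10^{11}$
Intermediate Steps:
$o = 690$ ($o = \left(-3\right) \left(-230\right) = 690$)
$\left(-404962 + X{\left(o \right)}\right) \left(-53780 - 484277\right) = \left(-404962 + \frac{250}{690}\right) \left(-53780 - 484277\right) = \left(-404962 + 250 \cdot \frac{1}{690}\right) \left(-538057\right) = \left(-404962 + \frac{25}{69}\right) \left(-538057\right) = \left(- \frac{27942353}{69}\right) \left(-538057\right) = \frac{15034578628121}{69}$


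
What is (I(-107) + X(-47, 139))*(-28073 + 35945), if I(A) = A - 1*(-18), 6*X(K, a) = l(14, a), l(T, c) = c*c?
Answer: 24648544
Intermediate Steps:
l(T, c) = c**2
X(K, a) = a**2/6
I(A) = 18 + A (I(A) = A + 18 = 18 + A)
(I(-107) + X(-47, 139))*(-28073 + 35945) = ((18 - 107) + (1/6)*139**2)*(-28073 + 35945) = (-89 + (1/6)*19321)*7872 = (-89 + 19321/6)*7872 = (18787/6)*7872 = 24648544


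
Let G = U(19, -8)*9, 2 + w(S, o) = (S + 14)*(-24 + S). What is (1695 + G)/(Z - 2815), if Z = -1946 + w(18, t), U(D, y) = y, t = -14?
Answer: -1623/4955 ≈ -0.32755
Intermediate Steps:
w(S, o) = -2 + (-24 + S)*(14 + S) (w(S, o) = -2 + (S + 14)*(-24 + S) = -2 + (14 + S)*(-24 + S) = -2 + (-24 + S)*(14 + S))
Z = -2140 (Z = -1946 + (-338 + 18² - 10*18) = -1946 + (-338 + 324 - 180) = -1946 - 194 = -2140)
G = -72 (G = -8*9 = -72)
(1695 + G)/(Z - 2815) = (1695 - 72)/(-2140 - 2815) = 1623/(-4955) = 1623*(-1/4955) = -1623/4955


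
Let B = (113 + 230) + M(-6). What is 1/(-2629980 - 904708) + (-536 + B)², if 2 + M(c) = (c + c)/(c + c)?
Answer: 133031517567/3534688 ≈ 37636.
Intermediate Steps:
M(c) = -1 (M(c) = -2 + (c + c)/(c + c) = -2 + (2*c)/((2*c)) = -2 + (2*c)*(1/(2*c)) = -2 + 1 = -1)
B = 342 (B = (113 + 230) - 1 = 343 - 1 = 342)
1/(-2629980 - 904708) + (-536 + B)² = 1/(-2629980 - 904708) + (-536 + 342)² = 1/(-3534688) + (-194)² = -1/3534688 + 37636 = 133031517567/3534688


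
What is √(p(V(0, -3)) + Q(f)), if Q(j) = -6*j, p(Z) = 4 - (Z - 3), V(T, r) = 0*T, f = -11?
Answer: √73 ≈ 8.5440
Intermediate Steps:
V(T, r) = 0
p(Z) = 7 - Z (p(Z) = 4 - (-3 + Z) = 4 + (3 - Z) = 7 - Z)
√(p(V(0, -3)) + Q(f)) = √((7 - 1*0) - 6*(-11)) = √((7 + 0) + 66) = √(7 + 66) = √73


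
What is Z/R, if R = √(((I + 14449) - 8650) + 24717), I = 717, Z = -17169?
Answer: -5723*√31233/10411 ≈ -97.149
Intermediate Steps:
R = √31233 (R = √(((717 + 14449) - 8650) + 24717) = √((15166 - 8650) + 24717) = √(6516 + 24717) = √31233 ≈ 176.73)
Z/R = -17169*√31233/31233 = -5723*√31233/10411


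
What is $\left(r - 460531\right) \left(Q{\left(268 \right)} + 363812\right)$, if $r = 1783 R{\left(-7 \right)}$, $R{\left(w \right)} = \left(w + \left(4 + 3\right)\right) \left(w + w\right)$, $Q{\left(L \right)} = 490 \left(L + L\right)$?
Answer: $-288500566012$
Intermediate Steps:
$Q{\left(L \right)} = 980 L$ ($Q{\left(L \right)} = 490 \cdot 2 L = 980 L$)
$R{\left(w \right)} = 2 w \left(7 + w\right)$ ($R{\left(w \right)} = \left(w + 7\right) 2 w = \left(7 + w\right) 2 w = 2 w \left(7 + w\right)$)
$r = 0$ ($r = 1783 \cdot 2 \left(-7\right) \left(7 - 7\right) = 1783 \cdot 2 \left(-7\right) 0 = 1783 \cdot 0 = 0$)
$\left(r - 460531\right) \left(Q{\left(268 \right)} + 363812\right) = \left(0 - 460531\right) \left(980 \cdot 268 + 363812\right) = - 460531 \left(262640 + 363812\right) = \left(-460531\right) 626452 = -288500566012$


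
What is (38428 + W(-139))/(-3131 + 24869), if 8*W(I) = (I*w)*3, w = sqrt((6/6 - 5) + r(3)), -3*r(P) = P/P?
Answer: 19214/10869 - 139*I*sqrt(39)/173904 ≈ 1.7678 - 0.0049916*I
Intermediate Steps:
r(P) = -1/3 (r(P) = -P/(3*P) = -1/3*1 = -1/3)
w = I*sqrt(39)/3 (w = sqrt((6/6 - 5) - 1/3) = sqrt((6*(1/6) - 5) - 1/3) = sqrt((1 - 5) - 1/3) = sqrt(-4 - 1/3) = sqrt(-13/3) = I*sqrt(39)/3 ≈ 2.0817*I)
W(I) = I*I*sqrt(39)/8 (W(I) = ((I*(I*sqrt(39)/3))*3)/8 = ((I*I*sqrt(39)/3)*3)/8 = (I*I*sqrt(39))/8 = I*I*sqrt(39)/8)
(38428 + W(-139))/(-3131 + 24869) = (38428 + (1/8)*I*(-139)*sqrt(39))/(-3131 + 24869) = (38428 - 139*I*sqrt(39)/8)/21738 = (38428 - 139*I*sqrt(39)/8)*(1/21738) = 19214/10869 - 139*I*sqrt(39)/173904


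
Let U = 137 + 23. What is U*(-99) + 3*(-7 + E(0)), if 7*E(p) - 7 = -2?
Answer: -111012/7 ≈ -15859.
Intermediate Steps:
E(p) = 5/7 (E(p) = 1 + (⅐)*(-2) = 1 - 2/7 = 5/7)
U = 160
U*(-99) + 3*(-7 + E(0)) = 160*(-99) + 3*(-7 + 5/7) = -15840 + 3*(-44/7) = -15840 - 132/7 = -111012/7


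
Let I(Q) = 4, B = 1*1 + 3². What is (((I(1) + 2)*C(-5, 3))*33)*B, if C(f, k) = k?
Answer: 5940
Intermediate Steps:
B = 10 (B = 1 + 9 = 10)
(((I(1) + 2)*C(-5, 3))*33)*B = (((4 + 2)*3)*33)*10 = ((6*3)*33)*10 = (18*33)*10 = 594*10 = 5940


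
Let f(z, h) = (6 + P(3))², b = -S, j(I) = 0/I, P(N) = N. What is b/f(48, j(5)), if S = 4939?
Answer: -4939/81 ≈ -60.975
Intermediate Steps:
j(I) = 0
b = -4939 (b = -1*4939 = -4939)
f(z, h) = 81 (f(z, h) = (6 + 3)² = 9² = 81)
b/f(48, j(5)) = -4939/81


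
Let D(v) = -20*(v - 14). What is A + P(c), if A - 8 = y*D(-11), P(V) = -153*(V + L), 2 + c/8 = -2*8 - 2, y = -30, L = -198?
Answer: 39782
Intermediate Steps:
D(v) = 280 - 20*v (D(v) = -20*(-14 + v) = 280 - 20*v)
c = -160 (c = -16 + 8*(-2*8 - 2) = -16 + 8*(-16 - 2) = -16 + 8*(-18) = -16 - 144 = -160)
P(V) = 30294 - 153*V (P(V) = -153*(V - 198) = -153*(-198 + V) = 30294 - 153*V)
A = -14992 (A = 8 - 30*(280 - 20*(-11)) = 8 - 30*(280 + 220) = 8 - 30*500 = 8 - 15000 = -14992)
A + P(c) = -14992 + (30294 - 153*(-160)) = -14992 + (30294 + 24480) = -14992 + 54774 = 39782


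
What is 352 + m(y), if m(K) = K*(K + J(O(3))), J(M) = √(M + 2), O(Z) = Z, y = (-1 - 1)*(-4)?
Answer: 416 + 8*√5 ≈ 433.89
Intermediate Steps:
y = 8 (y = -2*(-4) = 8)
J(M) = √(2 + M)
m(K) = K*(K + √5) (m(K) = K*(K + √(2 + 3)) = K*(K + √5))
352 + m(y) = 352 + 8*(8 + √5) = 352 + (64 + 8*√5) = 416 + 8*√5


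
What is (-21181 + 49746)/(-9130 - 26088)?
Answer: -28565/35218 ≈ -0.81109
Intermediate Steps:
(-21181 + 49746)/(-9130 - 26088) = 28565/(-35218) = 28565*(-1/35218) = -28565/35218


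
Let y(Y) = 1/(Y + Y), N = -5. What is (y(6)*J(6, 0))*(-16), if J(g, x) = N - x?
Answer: 20/3 ≈ 6.6667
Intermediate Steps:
y(Y) = 1/(2*Y)
J(g, x) = -5 - x
(y(6)*J(6, 0))*(-16) = (((1/2)/6)*(-5 - 1*0))*(-16) = (((1/2)*(1/6))*(-5 + 0))*(-16) = ((1/12)*(-5))*(-16) = -5/12*(-16) = 20/3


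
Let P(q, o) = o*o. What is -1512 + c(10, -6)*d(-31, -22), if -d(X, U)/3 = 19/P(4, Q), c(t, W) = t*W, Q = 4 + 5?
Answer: -13228/9 ≈ -1469.8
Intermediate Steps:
Q = 9
P(q, o) = o²
c(t, W) = W*t
d(X, U) = -19/27 (d(X, U) = -57/(9²) = -57/81 = -3*19/81 = -19/27)
-1512 + c(10, -6)*d(-31, -22) = -1512 - 6*10*(-19/27) = -1512 - 60*(-19/27) = -1512 + 380/9 = -13228/9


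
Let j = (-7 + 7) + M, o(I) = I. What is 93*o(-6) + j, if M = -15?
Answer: -573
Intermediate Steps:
j = -15 (j = (-7 + 7) - 15 = 0 - 15 = -15)
93*o(-6) + j = 93*(-6) - 15 = -558 - 15 = -573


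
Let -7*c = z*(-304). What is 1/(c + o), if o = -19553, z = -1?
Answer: -7/137175 ≈ -5.1030e-5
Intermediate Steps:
c = -304/7 (c = -(-1)*(-304)/7 = -⅐*304 = -304/7 ≈ -43.429)
1/(c + o) = 1/(-304/7 - 19553) = 1/(-137175/7) = -7/137175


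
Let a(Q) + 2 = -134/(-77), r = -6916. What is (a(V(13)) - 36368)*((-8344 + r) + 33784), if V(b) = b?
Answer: -4715799504/7 ≈ -6.7369e+8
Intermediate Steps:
a(Q) = -20/77 (a(Q) = -2 - 134/(-77) = -2 - 134*(-1/77) = -2 + 134/77 = -20/77)
(a(V(13)) - 36368)*((-8344 + r) + 33784) = (-20/77 - 36368)*((-8344 - 6916) + 33784) = -2800356*(-15260 + 33784)/77 = -2800356/77*18524 = -4715799504/7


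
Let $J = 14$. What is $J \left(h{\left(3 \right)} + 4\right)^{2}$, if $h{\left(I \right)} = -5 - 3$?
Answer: $224$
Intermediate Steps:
$h{\left(I \right)} = -8$ ($h{\left(I \right)} = -5 - 3 = -8$)
$J \left(h{\left(3 \right)} + 4\right)^{2} = 14 \left(-8 + 4\right)^{2} = 14 \left(-4\right)^{2} = 14 \cdot 16 = 224$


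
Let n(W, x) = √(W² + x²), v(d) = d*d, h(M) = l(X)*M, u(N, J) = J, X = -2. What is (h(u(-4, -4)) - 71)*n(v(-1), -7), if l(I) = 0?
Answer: -355*√2 ≈ -502.05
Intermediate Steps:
h(M) = 0 (h(M) = 0*M = 0)
v(d) = d²
(h(u(-4, -4)) - 71)*n(v(-1), -7) = (0 - 71)*√(((-1)²)² + (-7)²) = -71*√(1² + 49) = -71*√(1 + 49) = -355*√2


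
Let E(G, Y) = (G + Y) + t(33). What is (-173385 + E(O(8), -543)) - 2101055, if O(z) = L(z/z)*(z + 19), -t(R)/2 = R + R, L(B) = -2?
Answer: -2275169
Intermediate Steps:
t(R) = -4*R (t(R) = -2*(R + R) = -4*R)
O(z) = -38 - 2*z (O(z) = -2*(z + 19) = -2*(19 + z) = -38 - 2*z)
E(G, Y) = -132 + G + Y (E(G, Y) = (G + Y) - 4*33 = (G + Y) - 132 = -132 + G + Y)
(-173385 + E(O(8), -543)) - 2101055 = (-173385 + (-132 + (-38 - 2*8) - 543)) - 2101055 = (-173385 + (-132 + (-38 - 16) - 543)) - 2101055 = (-173385 + (-132 - 54 - 543)) - 2101055 = (-173385 - 729) - 2101055 = -174114 - 2101055 = -2275169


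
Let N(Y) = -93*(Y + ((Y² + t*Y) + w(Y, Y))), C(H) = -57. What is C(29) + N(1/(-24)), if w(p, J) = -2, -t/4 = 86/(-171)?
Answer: 1537729/10944 ≈ 140.51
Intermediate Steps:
t = 344/171 (t = -344/(-171) = -344*(-1)/171 = -4*(-86/171) = 344/171 ≈ 2.0117)
N(Y) = 186 - 93*Y² - 15965*Y/57 (N(Y) = -93*(Y + ((Y² + 344*Y/171) - 2)) = -93*(Y + (-2 + Y² + 344*Y/171)) = -93*(-2 + Y² + 515*Y/171) = 186 - 93*Y² - 15965*Y/57)
C(29) + N(1/(-24)) = -57 + (186 - 93*(1/(-24))² - 15965/57/(-24)) = -57 + (186 - 93*(-1/24)² - 15965/57*(-1/24)) = -57 + (186 - 93*1/576 + 15965/1368) = -57 + (186 - 31/192 + 15965/1368) = -57 + 2161537/10944 = 1537729/10944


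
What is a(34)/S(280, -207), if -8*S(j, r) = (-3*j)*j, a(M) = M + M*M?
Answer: 17/420 ≈ 0.040476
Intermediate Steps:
a(M) = M + M**2
S(j, r) = 3*j**2/8 (S(j, r) = -(-3*j)*j/8 = -(-3)*j**2/8 = 3*j**2/8)
a(34)/S(280, -207) = (34*(1 + 34))/(((3/8)*280**2)) = (34*35)/(((3/8)*78400)) = 1190/29400 = 1190*(1/29400) = 17/420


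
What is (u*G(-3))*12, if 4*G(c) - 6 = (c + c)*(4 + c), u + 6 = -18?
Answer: 0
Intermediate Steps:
u = -24 (u = -6 - 18 = -24)
G(c) = 3/2 + c*(4 + c)/2 (G(c) = 3/2 + ((c + c)*(4 + c))/4 = 3/2 + ((2*c)*(4 + c))/4 = 3/2 + (2*c*(4 + c))/4 = 3/2 + c*(4 + c)/2)
(u*G(-3))*12 = -24*(3/2 + (½)*(-3)² + 2*(-3))*12 = -24*(3/2 + (½)*9 - 6)*12 = -24*(3/2 + 9/2 - 6)*12 = -24*0*12 = 0*12 = 0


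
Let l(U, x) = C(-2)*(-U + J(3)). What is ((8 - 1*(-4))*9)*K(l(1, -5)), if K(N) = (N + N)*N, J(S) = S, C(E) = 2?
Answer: 3456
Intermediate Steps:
l(U, x) = 6 - 2*U (l(U, x) = 2*(-U + 3) = 2*(3 - U) = 6 - 2*U)
K(N) = 2*N² (K(N) = (2*N)*N = 2*N²)
((8 - 1*(-4))*9)*K(l(1, -5)) = ((8 - 1*(-4))*9)*(2*(6 - 2*1)²) = ((8 + 4)*9)*(2*(6 - 2)²) = (12*9)*(2*4²) = 108*(2*16) = 108*32 = 3456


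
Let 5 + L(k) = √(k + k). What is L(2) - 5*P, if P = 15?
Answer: -78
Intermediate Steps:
L(k) = -5 + √2*√k (L(k) = -5 + √(k + k) = -5 + √(2*k) = -5 + √2*√k)
L(2) - 5*P = (-5 + √2*√2) - 5*15 = (-5 + 2) - 75 = -3 - 75 = -78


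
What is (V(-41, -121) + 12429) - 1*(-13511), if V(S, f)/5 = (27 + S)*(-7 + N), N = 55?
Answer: 22580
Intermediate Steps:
V(S, f) = 6480 + 240*S (V(S, f) = 5*((27 + S)*(-7 + 55)) = 5*((27 + S)*48) = 5*(1296 + 48*S) = 6480 + 240*S)
(V(-41, -121) + 12429) - 1*(-13511) = ((6480 + 240*(-41)) + 12429) - 1*(-13511) = ((6480 - 9840) + 12429) + 13511 = (-3360 + 12429) + 13511 = 9069 + 13511 = 22580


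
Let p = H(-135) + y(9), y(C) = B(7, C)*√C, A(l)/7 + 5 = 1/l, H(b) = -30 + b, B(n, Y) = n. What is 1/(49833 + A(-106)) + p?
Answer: -760115558/5278581 ≈ -144.00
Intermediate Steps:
A(l) = -35 + 7/l
y(C) = 7*√C
p = -144 (p = (-30 - 135) + 7*√9 = -165 + 7*3 = -165 + 21 = -144)
1/(49833 + A(-106)) + p = 1/(49833 + (-35 + 7/(-106))) - 144 = 1/(49833 + (-35 + 7*(-1/106))) - 144 = 1/(49833 + (-35 - 7/106)) - 144 = 1/(49833 - 3717/106) - 144 = 1/(5278581/106) - 144 = 106/5278581 - 144 = -760115558/5278581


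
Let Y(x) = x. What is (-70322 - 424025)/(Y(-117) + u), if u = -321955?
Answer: 494347/322072 ≈ 1.5349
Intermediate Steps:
(-70322 - 424025)/(Y(-117) + u) = (-70322 - 424025)/(-117 - 321955) = -494347/(-322072) = -494347*(-1/322072) = 494347/322072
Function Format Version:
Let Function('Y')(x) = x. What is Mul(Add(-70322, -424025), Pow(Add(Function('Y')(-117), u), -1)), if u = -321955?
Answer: Rational(494347, 322072) ≈ 1.5349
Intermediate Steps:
Mul(Add(-70322, -424025), Pow(Add(Function('Y')(-117), u), -1)) = Mul(Add(-70322, -424025), Pow(Add(-117, -321955), -1)) = Mul(-494347, Pow(-322072, -1)) = Mul(-494347, Rational(-1, 322072)) = Rational(494347, 322072)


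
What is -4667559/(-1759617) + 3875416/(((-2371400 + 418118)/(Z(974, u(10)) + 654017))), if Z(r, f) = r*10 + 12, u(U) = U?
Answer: -251466457007108285/190946011833 ≈ -1.3170e+6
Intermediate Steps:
Z(r, f) = 12 + 10*r (Z(r, f) = 10*r + 12 = 12 + 10*r)
-4667559/(-1759617) + 3875416/(((-2371400 + 418118)/(Z(974, u(10)) + 654017))) = -4667559/(-1759617) + 3875416/(((-2371400 + 418118)/((12 + 10*974) + 654017))) = -4667559*(-1/1759617) + 3875416/((-1953282/((12 + 9740) + 654017))) = 1555853/586539 + 3875416/((-1953282/(9752 + 654017))) = 1555853/586539 + 3875416/((-1953282/663769)) = 1555853/586539 + 3875416/((-1953282*1/663769)) = 1555853/586539 + 3875416/(-1953282/663769) = 1555853/586539 + 3875416*(-663769/1953282) = 1555853/586539 - 1286190501452/976641 = -251466457007108285/190946011833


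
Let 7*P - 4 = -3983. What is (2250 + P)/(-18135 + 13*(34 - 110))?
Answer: -11771/133861 ≈ -0.087934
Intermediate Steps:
P = -3979/7 (P = 4/7 + (1/7)*(-3983) = 4/7 - 569 = -3979/7 ≈ -568.43)
(2250 + P)/(-18135 + 13*(34 - 110)) = (2250 - 3979/7)/(-18135 + 13*(34 - 110)) = 11771/(7*(-18135 + 13*(-76))) = 11771/(7*(-18135 - 988)) = (11771/7)/(-19123) = (11771/7)*(-1/19123) = -11771/133861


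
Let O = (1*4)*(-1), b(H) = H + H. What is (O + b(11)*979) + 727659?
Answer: 749193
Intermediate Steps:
b(H) = 2*H
O = -4 (O = 4*(-1) = -4)
(O + b(11)*979) + 727659 = (-4 + (2*11)*979) + 727659 = (-4 + 22*979) + 727659 = (-4 + 21538) + 727659 = 21534 + 727659 = 749193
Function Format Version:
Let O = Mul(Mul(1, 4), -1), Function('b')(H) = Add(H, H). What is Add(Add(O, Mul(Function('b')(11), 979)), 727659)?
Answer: 749193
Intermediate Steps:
Function('b')(H) = Mul(2, H)
O = -4 (O = Mul(4, -1) = -4)
Add(Add(O, Mul(Function('b')(11), 979)), 727659) = Add(Add(-4, Mul(Mul(2, 11), 979)), 727659) = Add(Add(-4, Mul(22, 979)), 727659) = Add(Add(-4, 21538), 727659) = Add(21534, 727659) = 749193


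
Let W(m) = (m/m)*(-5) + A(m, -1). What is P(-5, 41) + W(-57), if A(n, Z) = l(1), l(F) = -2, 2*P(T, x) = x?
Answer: 27/2 ≈ 13.500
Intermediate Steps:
P(T, x) = x/2
A(n, Z) = -2
W(m) = -7 (W(m) = (m/m)*(-5) - 2 = 1*(-5) - 2 = -5 - 2 = -7)
P(-5, 41) + W(-57) = (½)*41 - 7 = 41/2 - 7 = 27/2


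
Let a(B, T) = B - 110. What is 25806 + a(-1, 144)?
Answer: 25695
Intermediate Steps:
a(B, T) = -110 + B
25806 + a(-1, 144) = 25806 + (-110 - 1) = 25806 - 111 = 25695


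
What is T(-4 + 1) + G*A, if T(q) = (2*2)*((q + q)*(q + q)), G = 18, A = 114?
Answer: 2196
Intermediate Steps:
T(q) = 16*q² (T(q) = 4*((2*q)*(2*q)) = 4*(4*q²) = 16*q²)
T(-4 + 1) + G*A = 16*(-4 + 1)² + 18*114 = 16*(-3)² + 2052 = 16*9 + 2052 = 144 + 2052 = 2196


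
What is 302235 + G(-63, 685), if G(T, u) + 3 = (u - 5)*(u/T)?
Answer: 18574816/63 ≈ 2.9484e+5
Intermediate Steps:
G(T, u) = -3 + u*(-5 + u)/T (G(T, u) = -3 + (u - 5)*(u/T) = -3 + (-5 + u)*(u/T) = -3 + u*(-5 + u)/T)
302235 + G(-63, 685) = 302235 + (685² - 5*685 - 3*(-63))/(-63) = 302235 - (469225 - 3425 + 189)/63 = 302235 - 1/63*465989 = 302235 - 465989/63 = 18574816/63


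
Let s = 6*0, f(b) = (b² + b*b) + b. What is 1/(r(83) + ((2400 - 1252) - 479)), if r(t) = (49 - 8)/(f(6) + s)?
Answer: 78/52223 ≈ 0.0014936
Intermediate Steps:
f(b) = b + 2*b² (f(b) = (b² + b²) + b = 2*b² + b = b + 2*b²)
s = 0
r(t) = 41/78 (r(t) = (49 - 8)/(6*(1 + 2*6) + 0) = 41/(6*(1 + 12) + 0) = 41/(6*13 + 0) = 41/(78 + 0) = 41/78)
1/(r(83) + ((2400 - 1252) - 479)) = 1/(41/78 + ((2400 - 1252) - 479)) = 1/(41/78 + (1148 - 479)) = 1/(41/78 + 669) = 1/(52223/78) = 78/52223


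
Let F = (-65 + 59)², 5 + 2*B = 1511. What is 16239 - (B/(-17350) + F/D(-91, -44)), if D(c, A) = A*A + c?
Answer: 11551629643/711350 ≈ 16239.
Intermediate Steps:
B = 753 (B = -5/2 + (½)*1511 = -5/2 + 1511/2 = 753)
D(c, A) = c + A² (D(c, A) = A² + c = c + A²)
F = 36 (F = (-6)² = 36)
16239 - (B/(-17350) + F/D(-91, -44)) = 16239 - (753/(-17350) + 36/(-91 + (-44)²)) = 16239 - (753*(-1/17350) + 36/(-91 + 1936)) = 16239 - (-753/17350 + 36/1845) = 16239 - (-753/17350 + 36*(1/1845)) = 16239 - (-753/17350 + 4/205) = 16239 - 1*(-16993/711350) = 16239 + 16993/711350 = 11551629643/711350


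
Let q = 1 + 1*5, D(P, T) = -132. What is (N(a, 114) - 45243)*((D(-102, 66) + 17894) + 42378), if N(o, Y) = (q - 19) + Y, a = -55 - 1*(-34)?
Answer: -2714839880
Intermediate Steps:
q = 6 (q = 1 + 5 = 6)
a = -21 (a = -55 + 34 = -21)
N(o, Y) = -13 + Y (N(o, Y) = (6 - 19) + Y = -13 + Y)
(N(a, 114) - 45243)*((D(-102, 66) + 17894) + 42378) = ((-13 + 114) - 45243)*((-132 + 17894) + 42378) = (101 - 45243)*(17762 + 42378) = -45142*60140 = -2714839880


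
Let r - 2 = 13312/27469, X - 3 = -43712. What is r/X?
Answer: -5250/92357117 ≈ -5.6845e-5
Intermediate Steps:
X = -43709 (X = 3 - 43712 = -43709)
r = 5250/2113 (r = 2 + 13312/27469 = 2 + 13312*(1/27469) = 2 + 1024/2113 = 5250/2113 ≈ 2.4846)
r/X = (5250/2113)/(-43709) = (5250/2113)*(-1/43709) = -5250/92357117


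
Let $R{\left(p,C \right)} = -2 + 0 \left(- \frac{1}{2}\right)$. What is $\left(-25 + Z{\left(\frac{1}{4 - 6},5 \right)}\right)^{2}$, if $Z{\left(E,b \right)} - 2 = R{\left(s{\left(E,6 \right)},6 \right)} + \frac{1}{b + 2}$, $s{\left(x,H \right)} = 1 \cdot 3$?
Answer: $\frac{30276}{49} \approx 617.88$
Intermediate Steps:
$s{\left(x,H \right)} = 3$
$R{\left(p,C \right)} = -2$ ($R{\left(p,C \right)} = -2 + 0 \left(\left(-1\right) \frac{1}{2}\right) = -2 + 0 \left(- \frac{1}{2}\right) = -2 + 0 = -2$)
$Z{\left(E,b \right)} = \frac{1}{2 + b}$ ($Z{\left(E,b \right)} = 2 - \left(2 - \frac{1}{b + 2}\right) = 2 - \left(2 - \frac{1}{2 + b}\right) = \frac{1}{2 + b}$)
$\left(-25 + Z{\left(\frac{1}{4 - 6},5 \right)}\right)^{2} = \left(-25 + \frac{1}{2 + 5}\right)^{2} = \left(-25 + \frac{1}{7}\right)^{2} = \left(- \frac{174}{7}\right)^{2} = \frac{30276}{49}$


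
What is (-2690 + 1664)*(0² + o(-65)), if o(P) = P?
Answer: 66690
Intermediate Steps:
(-2690 + 1664)*(0² + o(-65)) = (-2690 + 1664)*(0² - 65) = -1026*(0 - 65) = -1026*(-65) = 66690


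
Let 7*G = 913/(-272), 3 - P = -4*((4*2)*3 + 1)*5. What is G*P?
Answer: -459239/1904 ≈ -241.20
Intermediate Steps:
P = 503 (P = 3 - (-4*((4*2)*3 + 1))*5 = 3 - (-4*(8*3 + 1))*5 = 3 - (-4*(24 + 1))*5 = 3 - (-4*25)*5 = 3 - (-100)*5 = 3 - 1*(-500) = 3 + 500 = 503)
G = -913/1904 (G = (913/(-272))/7 = (913*(-1/272))/7 = (⅐)*(-913/272) = -913/1904 ≈ -0.47952)
G*P = -913/1904*503 = -459239/1904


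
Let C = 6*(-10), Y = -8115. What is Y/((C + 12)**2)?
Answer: -2705/768 ≈ -3.5221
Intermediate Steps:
C = -60
Y/((C + 12)**2) = -8115/(-60 + 12)**2 = -8115/((-48)**2) = -8115/2304 = -8115*1/2304 = -2705/768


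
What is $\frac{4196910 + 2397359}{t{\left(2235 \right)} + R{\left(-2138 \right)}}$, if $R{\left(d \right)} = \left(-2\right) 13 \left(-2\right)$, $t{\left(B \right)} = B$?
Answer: $\frac{6594269}{2287} \approx 2883.4$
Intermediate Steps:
$R{\left(d \right)} = 52$ ($R{\left(d \right)} = \left(-26\right) \left(-2\right) = 52$)
$\frac{4196910 + 2397359}{t{\left(2235 \right)} + R{\left(-2138 \right)}} = \frac{4196910 + 2397359}{2235 + 52} = \frac{6594269}{2287}$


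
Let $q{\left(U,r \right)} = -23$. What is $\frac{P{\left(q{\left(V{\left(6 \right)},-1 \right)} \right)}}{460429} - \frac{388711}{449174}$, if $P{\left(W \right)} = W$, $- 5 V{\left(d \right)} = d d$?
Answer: $- \frac{178984148021}{206812735646} \approx -0.86544$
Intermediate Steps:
$V{\left(d \right)} = - \frac{d^{2}}{5}$ ($V{\left(d \right)} = - \frac{d d}{5} = - \frac{d^{2}}{5}$)
$\frac{P{\left(q{\left(V{\left(6 \right)},-1 \right)} \right)}}{460429} - \frac{388711}{449174} = - \frac{23}{460429} - \frac{388711}{449174} = - \frac{178984148021}{206812735646}$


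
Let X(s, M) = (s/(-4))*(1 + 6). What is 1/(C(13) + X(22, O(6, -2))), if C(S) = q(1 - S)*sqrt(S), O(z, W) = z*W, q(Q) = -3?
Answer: -154/5461 + 12*sqrt(13)/5461 ≈ -0.020277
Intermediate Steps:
O(z, W) = W*z
X(s, M) = -7*s/4 (X(s, M) = (s*(-1/4))*7 = -s/4*7 = -7*s/4)
C(S) = -3*sqrt(S)
1/(C(13) + X(22, O(6, -2))) = 1/(-3*sqrt(13) - 7/4*22) = 1/(-3*sqrt(13) - 77/2) = 1/(-77/2 - 3*sqrt(13))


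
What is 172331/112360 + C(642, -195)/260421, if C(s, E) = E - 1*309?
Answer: 2134380091/1393376360 ≈ 1.5318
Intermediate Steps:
C(s, E) = -309 + E (C(s, E) = E - 309 = -309 + E)
172331/112360 + C(642, -195)/260421 = 172331/112360 + (-309 - 195)/260421 = 172331*(1/112360) - 504*1/260421 = 172331/112360 - 24/12401 = 2134380091/1393376360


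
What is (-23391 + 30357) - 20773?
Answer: -13807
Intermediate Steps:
(-23391 + 30357) - 20773 = 6966 - 20773 = -13807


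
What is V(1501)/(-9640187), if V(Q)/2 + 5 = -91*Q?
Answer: 273192/9640187 ≈ 0.028339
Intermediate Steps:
V(Q) = -10 - 182*Q (V(Q) = -10 + 2*(-91*Q) = -10 - 182*Q)
V(1501)/(-9640187) = (-10 - 182*1501)/(-9640187) = (-10 - 273182)*(-1/9640187) = -273192*(-1/9640187) = 273192/9640187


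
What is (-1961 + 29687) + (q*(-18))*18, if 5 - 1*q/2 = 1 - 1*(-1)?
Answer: 25782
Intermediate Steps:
q = 6 (q = 10 - 2*(1 - 1*(-1)) = 10 - 2*(1 + 1) = 10 - 2*2 = 10 - 4 = 6)
(-1961 + 29687) + (q*(-18))*18 = (-1961 + 29687) + (6*(-18))*18 = 27726 - 108*18 = 27726 - 1944 = 25782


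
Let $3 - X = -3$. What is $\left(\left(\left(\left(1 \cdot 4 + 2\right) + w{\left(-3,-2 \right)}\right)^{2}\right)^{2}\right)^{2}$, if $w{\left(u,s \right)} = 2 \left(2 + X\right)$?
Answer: $54875873536$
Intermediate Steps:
$X = 6$ ($X = 3 - -3 = 3 + 3 = 6$)
$w{\left(u,s \right)} = 16$ ($w{\left(u,s \right)} = 2 \left(2 + 6\right) = 2 \cdot 8 = 16$)
$\left(\left(\left(\left(1 \cdot 4 + 2\right) + w{\left(-3,-2 \right)}\right)^{2}\right)^{2}\right)^{2} = \left(\left(\left(\left(1 \cdot 4 + 2\right) + 16\right)^{2}\right)^{2}\right)^{2} = \left(\left(\left(\left(4 + 2\right) + 16\right)^{2}\right)^{2}\right)^{2} = \left(\left(\left(6 + 16\right)^{2}\right)^{2}\right)^{2} = \left(\left(22^{2}\right)^{2}\right)^{2} = \left(484^{2}\right)^{2} = 234256^{2} = 54875873536$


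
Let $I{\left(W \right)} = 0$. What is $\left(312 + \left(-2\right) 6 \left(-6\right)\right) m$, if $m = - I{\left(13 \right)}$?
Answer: $0$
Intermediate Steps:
$m = 0$ ($m = \left(-1\right) 0 = 0$)
$\left(312 + \left(-2\right) 6 \left(-6\right)\right) m = \left(312 + \left(-2\right) 6 \left(-6\right)\right) 0 = \left(312 - -72\right) 0 = \left(312 + 72\right) 0 = 384 \cdot 0 = 0$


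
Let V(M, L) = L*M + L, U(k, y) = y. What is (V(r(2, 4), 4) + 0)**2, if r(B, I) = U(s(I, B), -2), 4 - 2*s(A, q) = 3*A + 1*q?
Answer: 16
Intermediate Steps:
s(A, q) = 2 - 3*A/2 - q/2 (s(A, q) = 2 - (3*A + 1*q)/2 = 2 - (3*A + q)/2 = 2 - (q + 3*A)/2 = 2 + (-3*A/2 - q/2) = 2 - 3*A/2 - q/2)
r(B, I) = -2
V(M, L) = L + L*M
(V(r(2, 4), 4) + 0)**2 = (4*(1 - 2) + 0)**2 = (4*(-1) + 0)**2 = (-4 + 0)**2 = (-4)**2 = 16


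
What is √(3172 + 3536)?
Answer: 2*√1677 ≈ 81.902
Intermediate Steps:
√(3172 + 3536) = √6708 = 2*√1677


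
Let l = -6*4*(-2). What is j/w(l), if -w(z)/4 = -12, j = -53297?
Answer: -53297/48 ≈ -1110.4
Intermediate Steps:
l = 48 (l = -24*(-2) = 48)
w(z) = 48 (w(z) = -4*(-12) = 48)
j/w(l) = -53297/48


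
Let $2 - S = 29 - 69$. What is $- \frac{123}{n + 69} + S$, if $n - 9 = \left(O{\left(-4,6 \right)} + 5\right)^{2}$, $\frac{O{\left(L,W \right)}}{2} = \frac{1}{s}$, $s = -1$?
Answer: $\frac{1177}{29} \approx 40.586$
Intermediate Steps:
$O{\left(L,W \right)} = -2$ ($O{\left(L,W \right)} = \frac{2}{-1} = 2 \left(-1\right) = -2$)
$n = 18$ ($n = 9 + \left(-2 + 5\right)^{2} = 9 + 3^{2} = 9 + 9 = 18$)
$S = 42$ ($S = 2 - \left(29 - 69\right) = 2 - -40 = 2 + 40 = 42$)
$- \frac{123}{n + 69} + S = - \frac{123}{18 + 69} + 42 = - \frac{123}{87} + 42 = \left(-123\right) \frac{1}{87} + 42 = - \frac{41}{29} + 42 = \frac{1177}{29}$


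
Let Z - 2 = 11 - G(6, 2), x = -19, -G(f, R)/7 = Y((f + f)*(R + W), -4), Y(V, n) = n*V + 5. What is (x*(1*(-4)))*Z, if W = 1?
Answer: -72960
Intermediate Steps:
Y(V, n) = 5 + V*n (Y(V, n) = V*n + 5 = 5 + V*n)
G(f, R) = -35 + 56*f*(1 + R) (G(f, R) = -7*(5 + ((f + f)*(R + 1))*(-4)) = -7*(5 + ((2*f)*(1 + R))*(-4)) = -7*(5 + (2*f*(1 + R))*(-4)) = -7*(5 - 8*f*(1 + R)) = -35 + 56*f*(1 + R))
Z = -960 (Z = 2 + (11 - (-35 + 56*6*(1 + 2))) = 2 + (11 - (-35 + 56*6*3)) = 2 + (11 - (-35 + 1008)) = 2 + (11 - 1*973) = 2 + (11 - 973) = 2 - 962 = -960)
(x*(1*(-4)))*Z = -19*(-4)*(-960) = 76*(-960) = -72960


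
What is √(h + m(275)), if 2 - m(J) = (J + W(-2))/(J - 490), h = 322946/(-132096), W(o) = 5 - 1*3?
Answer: √359377230/20640 ≈ 0.91847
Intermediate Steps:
W(o) = 2 (W(o) = 5 - 3 = 2)
h = -161473/66048 (h = 322946*(-1/132096) = -161473/66048 ≈ -2.4448)
m(J) = 2 - (2 + J)/(-490 + J) (m(J) = 2 - (J + 2)/(J - 490) = 2 - (2 + J)/(-490 + J))
√(h + m(275)) = √(-161473/66048 + (-982 + 275)/(-490 + 275)) = √(-161473/66048 - 707/(-215)) = √(-161473/66048 - 1/215*(-707)) = √(-161473/66048 + 707/215) = √(278587/330240) = √359377230/20640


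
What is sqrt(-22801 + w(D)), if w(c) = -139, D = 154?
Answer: 2*I*sqrt(5735) ≈ 151.46*I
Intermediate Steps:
sqrt(-22801 + w(D)) = sqrt(-22801 - 139) = sqrt(-22940) = 2*I*sqrt(5735)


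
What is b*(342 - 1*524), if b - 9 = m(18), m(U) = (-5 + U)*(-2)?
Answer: 3094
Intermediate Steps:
m(U) = 10 - 2*U
b = -17 (b = 9 + (10 - 2*18) = 9 + (10 - 36) = 9 - 26 = -17)
b*(342 - 1*524) = -17*(342 - 1*524) = -17*(342 - 524) = -17*(-182) = 3094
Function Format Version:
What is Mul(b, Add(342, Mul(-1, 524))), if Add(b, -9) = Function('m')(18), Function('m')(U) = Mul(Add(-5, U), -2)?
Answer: 3094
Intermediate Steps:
Function('m')(U) = Add(10, Mul(-2, U))
b = -17 (b = Add(9, Add(10, Mul(-2, 18))) = Add(9, Add(10, -36)) = Add(9, -26) = -17)
Mul(b, Add(342, Mul(-1, 524))) = Mul(-17, Add(342, Mul(-1, 524))) = Mul(-17, Add(342, -524)) = Mul(-17, -182) = 3094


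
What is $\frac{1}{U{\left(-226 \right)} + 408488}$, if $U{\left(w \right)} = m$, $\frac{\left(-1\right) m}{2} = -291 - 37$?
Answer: $\frac{1}{409144} \approx 2.4441 \cdot 10^{-6}$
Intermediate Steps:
$m = 656$ ($m = - 2 \left(-291 - 37\right) = \left(-2\right) \left(-328\right) = 656$)
$U{\left(w \right)} = 656$
$\frac{1}{U{\left(-226 \right)} + 408488} = \frac{1}{656 + 408488} = \frac{1}{409144}$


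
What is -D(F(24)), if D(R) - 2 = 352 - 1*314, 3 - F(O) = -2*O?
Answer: -40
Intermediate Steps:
F(O) = 3 + 2*O (F(O) = 3 - (-2)*O = 3 + 2*O)
D(R) = 40 (D(R) = 2 + (352 - 1*314) = 2 + (352 - 314) = 2 + 38 = 40)
-D(F(24)) = -1*40 = -40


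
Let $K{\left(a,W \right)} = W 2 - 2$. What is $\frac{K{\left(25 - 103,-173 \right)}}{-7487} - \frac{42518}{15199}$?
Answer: $- \frac{313043014}{113794913} \approx -2.7509$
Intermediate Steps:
$K{\left(a,W \right)} = -2 + 2 W$ ($K{\left(a,W \right)} = 2 W - 2 = -2 + 2 W$)
$\frac{K{\left(25 - 103,-173 \right)}}{-7487} - \frac{42518}{15199} = \frac{-2 + 2 \left(-173\right)}{-7487} - \frac{42518}{15199} = \left(-2 - 346\right) \left(- \frac{1}{7487}\right) - \frac{42518}{15199} = \left(-348\right) \left(- \frac{1}{7487}\right) - \frac{42518}{15199} = \frac{348}{7487} - \frac{42518}{15199} = - \frac{313043014}{113794913}$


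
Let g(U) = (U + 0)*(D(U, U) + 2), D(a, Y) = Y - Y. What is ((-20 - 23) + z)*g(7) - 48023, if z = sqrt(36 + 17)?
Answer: -48625 + 14*sqrt(53) ≈ -48523.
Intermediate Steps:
D(a, Y) = 0
g(U) = 2*U (g(U) = (U + 0)*(0 + 2) = U*2 = 2*U)
z = sqrt(53) ≈ 7.2801
((-20 - 23) + z)*g(7) - 48023 = ((-20 - 23) + sqrt(53))*(2*7) - 48023 = (-43 + sqrt(53))*14 - 48023 = (-602 + 14*sqrt(53)) - 48023 = -48625 + 14*sqrt(53)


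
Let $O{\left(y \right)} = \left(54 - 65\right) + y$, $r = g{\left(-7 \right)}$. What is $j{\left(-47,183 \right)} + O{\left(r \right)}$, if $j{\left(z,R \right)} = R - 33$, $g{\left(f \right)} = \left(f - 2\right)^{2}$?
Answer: $220$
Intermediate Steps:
$g{\left(f \right)} = \left(-2 + f\right)^{2}$
$j{\left(z,R \right)} = -33 + R$ ($j{\left(z,R \right)} = R - 33 = -33 + R$)
$r = 81$ ($r = \left(-2 - 7\right)^{2} = \left(-9\right)^{2} = 81$)
$O{\left(y \right)} = -11 + y$
$j{\left(-47,183 \right)} + O{\left(r \right)} = \left(-33 + 183\right) + \left(-11 + 81\right) = 150 + 70 = 220$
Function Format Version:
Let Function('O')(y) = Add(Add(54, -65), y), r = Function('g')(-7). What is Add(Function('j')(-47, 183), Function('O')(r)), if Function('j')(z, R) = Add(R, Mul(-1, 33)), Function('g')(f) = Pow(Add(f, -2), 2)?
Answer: 220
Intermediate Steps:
Function('g')(f) = Pow(Add(-2, f), 2)
Function('j')(z, R) = Add(-33, R) (Function('j')(z, R) = Add(R, -33) = Add(-33, R))
r = 81 (r = Pow(Add(-2, -7), 2) = Pow(-9, 2) = 81)
Function('O')(y) = Add(-11, y)
Add(Function('j')(-47, 183), Function('O')(r)) = Add(Add(-33, 183), Add(-11, 81)) = Add(150, 70) = 220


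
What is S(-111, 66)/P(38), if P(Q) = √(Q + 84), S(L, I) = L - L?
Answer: 0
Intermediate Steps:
S(L, I) = 0
P(Q) = √(84 + Q)
S(-111, 66)/P(38) = 0/(√(84 + 38)) = 0/(√122) = 0*(√122/122) = 0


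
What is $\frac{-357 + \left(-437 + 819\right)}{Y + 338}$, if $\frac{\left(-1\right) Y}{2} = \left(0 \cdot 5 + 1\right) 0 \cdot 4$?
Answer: $\frac{25}{338} \approx 0.073964$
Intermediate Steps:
$Y = 0$ ($Y = - 2 \left(0 \cdot 5 + 1\right) 0 \cdot 4 = - 2 \left(0 + 1\right) 0 \cdot 4 = - 2 \cdot 1 \cdot 0 \cdot 4 = - 2 \cdot 0 \cdot 4 = \left(-2\right) 0 = 0$)
$\frac{-357 + \left(-437 + 819\right)}{Y + 338} = \frac{-357 + \left(-437 + 819\right)}{0 + 338} = \frac{-357 + 382}{338} = 25 \cdot \frac{1}{338} = \frac{25}{338}$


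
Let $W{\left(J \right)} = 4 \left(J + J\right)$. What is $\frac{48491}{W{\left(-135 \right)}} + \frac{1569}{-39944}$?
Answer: $- \frac{121163689}{2696220} \approx -44.938$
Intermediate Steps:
$W{\left(J \right)} = 8 J$ ($W{\left(J \right)} = 4 \cdot 2 J = 8 J$)
$\frac{48491}{W{\left(-135 \right)}} + \frac{1569}{-39944} = \frac{48491}{8 \left(-135\right)} + \frac{1569}{-39944} = \frac{48491}{-1080} + 1569 \left(- \frac{1}{39944}\right) = 48491 \left(- \frac{1}{1080}\right) - \frac{1569}{39944} = - \frac{48491}{1080} - \frac{1569}{39944} = - \frac{121163689}{2696220}$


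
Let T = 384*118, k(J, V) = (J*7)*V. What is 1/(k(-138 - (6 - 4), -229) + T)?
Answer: 1/269732 ≈ 3.7074e-6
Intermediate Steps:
k(J, V) = 7*J*V (k(J, V) = (7*J)*V = 7*J*V)
T = 45312
1/(k(-138 - (6 - 4), -229) + T) = 1/(7*(-138 - (6 - 4))*(-229) + 45312) = 1/(7*(-138 - 2)*(-229) + 45312) = 1/(7*(-140)*(-229) + 45312) = 1/(224420 + 45312) = 1/269732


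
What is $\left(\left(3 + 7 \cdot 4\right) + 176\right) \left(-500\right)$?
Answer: $-103500$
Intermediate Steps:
$\left(\left(3 + 7 \cdot 4\right) + 176\right) \left(-500\right) = \left(\left(3 + 28\right) + 176\right) \left(-500\right) = \left(31 + 176\right) \left(-500\right) = 207 \left(-500\right) = -103500$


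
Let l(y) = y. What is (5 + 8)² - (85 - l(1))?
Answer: 85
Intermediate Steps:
(5 + 8)² - (85 - l(1)) = (5 + 8)² - (85 - 1*1) = 13² - (85 - 1) = 169 - 1*84 = 169 - 84 = 85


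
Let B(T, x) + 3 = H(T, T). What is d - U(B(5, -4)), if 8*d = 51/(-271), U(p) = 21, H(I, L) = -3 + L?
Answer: -45579/2168 ≈ -21.024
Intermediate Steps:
B(T, x) = -6 + T (B(T, x) = -3 + (-3 + T) = -6 + T)
d = -51/2168 (d = (51/(-271))/8 = (51*(-1/271))/8 = (⅛)*(-51/271) = -51/2168 ≈ -0.023524)
d - U(B(5, -4)) = -51/2168 - 1*21 = -51/2168 - 21 = -45579/2168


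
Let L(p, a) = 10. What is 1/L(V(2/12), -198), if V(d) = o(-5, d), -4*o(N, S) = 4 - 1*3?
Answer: ⅒ ≈ 0.10000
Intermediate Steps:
o(N, S) = -¼ (o(N, S) = -(4 - 1*3)/4 = -(4 - 3)/4 = -¼*1 = -¼)
V(d) = -¼
1/L(V(2/12), -198) = 1/10 = ⅒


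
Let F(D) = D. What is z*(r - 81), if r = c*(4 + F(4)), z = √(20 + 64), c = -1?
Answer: -178*√21 ≈ -815.70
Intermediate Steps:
z = 2*√21 (z = √84 = 2*√21 ≈ 9.1651)
r = -8 (r = -(4 + 4) = -1*8 = -8)
z*(r - 81) = (2*√21)*(-8 - 81) = (2*√21)*(-89) = -178*√21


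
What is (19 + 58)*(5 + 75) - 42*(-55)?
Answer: 8470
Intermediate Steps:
(19 + 58)*(5 + 75) - 42*(-55) = 77*80 + 2310 = 6160 + 2310 = 8470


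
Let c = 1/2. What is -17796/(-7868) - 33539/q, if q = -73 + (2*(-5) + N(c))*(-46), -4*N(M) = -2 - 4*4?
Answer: -65170393/354060 ≈ -184.07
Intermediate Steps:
c = 1/2 ≈ 0.50000
N(M) = 9/2 (N(M) = -(-2 - 4*4)/4 = -(-2 - 16)/4 = -1/4*(-18) = 9/2)
q = 180 (q = -73 + (2*(-5) + 9/2)*(-46) = -73 + (-10 + 9/2)*(-46) = -73 - 11/2*(-46) = -73 + 253 = 180)
-17796/(-7868) - 33539/q = -17796/(-7868) - 33539/180 = -17796*(-1/7868) - 33539*1/180 = 4449/1967 - 33539/180 = -65170393/354060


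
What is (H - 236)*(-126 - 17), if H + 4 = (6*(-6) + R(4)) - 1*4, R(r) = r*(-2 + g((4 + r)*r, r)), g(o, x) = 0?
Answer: 41184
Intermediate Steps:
R(r) = -2*r (R(r) = r*(-2 + 0) = r*(-2) = -2*r)
H = -52 (H = -4 + ((6*(-6) - 2*4) - 1*4) = -4 + ((-36 - 8) - 4) = -4 + (-44 - 4) = -4 - 48 = -52)
(H - 236)*(-126 - 17) = (-52 - 236)*(-126 - 17) = -288*(-143) = 41184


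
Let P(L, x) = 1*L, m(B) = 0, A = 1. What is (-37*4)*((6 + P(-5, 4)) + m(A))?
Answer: -148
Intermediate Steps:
P(L, x) = L
(-37*4)*((6 + P(-5, 4)) + m(A)) = (-37*4)*((6 - 5) + 0) = -148*(1 + 0) = -148*1 = -148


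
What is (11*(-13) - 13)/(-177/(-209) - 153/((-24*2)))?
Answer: -173888/4497 ≈ -38.668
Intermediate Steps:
(11*(-13) - 13)/(-177/(-209) - 153/((-24*2))) = (-143 - 13)/(-177*(-1/209) - 153/(-48)) = -156/(177/209 - 153*(-1/48)) = -156/(177/209 + 51/16) = -156/13491/3344 = -156*3344/13491 = -173888/4497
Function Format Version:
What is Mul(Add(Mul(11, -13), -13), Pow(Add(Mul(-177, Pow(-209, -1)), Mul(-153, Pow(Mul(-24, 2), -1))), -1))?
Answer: Rational(-173888, 4497) ≈ -38.668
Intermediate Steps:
Mul(Add(Mul(11, -13), -13), Pow(Add(Mul(-177, Pow(-209, -1)), Mul(-153, Pow(Mul(-24, 2), -1))), -1)) = Mul(Add(-143, -13), Pow(Add(Mul(-177, Rational(-1, 209)), Mul(-153, Pow(-48, -1))), -1)) = Mul(-156, Pow(Add(Rational(177, 209), Mul(-153, Rational(-1, 48))), -1)) = Mul(-156, Pow(Add(Rational(177, 209), Rational(51, 16)), -1)) = Mul(-156, Pow(Rational(13491, 3344), -1)) = Mul(-156, Rational(3344, 13491)) = Rational(-173888, 4497)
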